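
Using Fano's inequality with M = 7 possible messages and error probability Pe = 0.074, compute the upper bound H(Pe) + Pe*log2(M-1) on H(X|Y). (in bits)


H(Pe) = -Pe*log2(Pe) - (1-Pe)*log2(1-Pe) = -0.074*log2(0.074) - 0.926*log2(0.926) = 0.277968 + 0.102708 = 0.3807. Pe*log2(M-1) = 0.074*log2(6) = 0.191287. Bound = H(Pe) + Pe*log2(M-1) = 0.277968 + 0.102708 + 0.191287 = 0.572

0.572 bits


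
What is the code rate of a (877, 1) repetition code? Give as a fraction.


Rate = k/n = 1/877

1/877


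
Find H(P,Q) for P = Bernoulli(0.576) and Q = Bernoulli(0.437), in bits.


H(P,Q) = -p*log2(q) - (1-p)*log2(1-q). -0.576*log2(0.437) = 0.687914; -0.424*log2(0.563) = 0.351408. H(P,Q) = 0.687914 + 0.351408 = 1.0393

1.0393 bits


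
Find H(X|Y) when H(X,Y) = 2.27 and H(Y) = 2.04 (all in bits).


H(X|Y) = H(X,Y) - H(Y) = 2.27 - 2.04 = 0.23

0.23 bits


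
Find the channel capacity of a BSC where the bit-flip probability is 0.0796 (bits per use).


H(p) = -p*log2(p) - (1-p)*log2(1-p) = -0.0796*log2(0.0796) - 0.9204*log2(0.9204) = 0.290627 + 0.110142 = 0.4008. C = 1 - H(p) = 1 - 0.4008 = 0.5992

0.5992 bits


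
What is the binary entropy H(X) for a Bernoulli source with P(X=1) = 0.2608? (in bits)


H = -p*log2(p) - (1-p)*log2(1-p). -0.2608*log2(0.2608) = 0.505687; -0.7392*log2(0.7392) = 0.322264. H = 0.505687 + 0.322264 = 0.828

0.828 bits


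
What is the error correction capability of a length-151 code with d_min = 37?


Correction capability = floor((d-1)/2) = floor((37-1)/2) = 18

18 errors


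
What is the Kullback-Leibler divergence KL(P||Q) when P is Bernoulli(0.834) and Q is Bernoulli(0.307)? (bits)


KL = p*log2(p/q) + (1-p)*log2((1-p)/(1-q)) = 0.834*log2(0.834/0.307) + 0.166*log2(0.166/0.693) = 0.8602

0.8602 bits


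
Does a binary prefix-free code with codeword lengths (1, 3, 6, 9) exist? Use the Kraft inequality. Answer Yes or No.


Kraft sum = sum(2^(-l_i)) = 0.6426, need <= 1. Result: satisfied (a binary prefix-free code with these lengths exists)

Yes


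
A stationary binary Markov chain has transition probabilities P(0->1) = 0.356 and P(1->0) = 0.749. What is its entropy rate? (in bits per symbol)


Stationary distribution: pi_0 = p10/(p01+p10) = 0.6778, pi_1 = 0.3222. Entropy rate H' = pi_0*H(p01) + pi_1*H(p10) = 0.6778*0.9393 + 0.3222*0.8129 = 0.8986

0.8986 bits/symbol


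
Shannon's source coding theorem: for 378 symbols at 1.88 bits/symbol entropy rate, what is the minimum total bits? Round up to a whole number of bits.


Minimum bits >= n * H = 378 * 1.88 = 710.64, rounded up to a whole number of bits = 711

711 bits


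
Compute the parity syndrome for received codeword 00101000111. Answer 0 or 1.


Syndrome = XOR of all bits = 0 XOR 0 XOR 1 XOR 0 XOR 1 XOR 0 XOR 0 XOR 0 XOR 1 XOR 1 XOR 1 = 1

1


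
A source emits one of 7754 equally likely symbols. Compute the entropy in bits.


H = log2(n) = log2(7754) = 12.9207

12.9207 bits


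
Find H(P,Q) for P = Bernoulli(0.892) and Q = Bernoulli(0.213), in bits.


H(P,Q) = -p*log2(q) - (1-p)*log2(1-q). -0.892*log2(0.213) = 1.990119; -0.108*log2(0.787) = 0.037321. H(P,Q) = 1.990119 + 0.037321 = 2.0274

2.0274 bits


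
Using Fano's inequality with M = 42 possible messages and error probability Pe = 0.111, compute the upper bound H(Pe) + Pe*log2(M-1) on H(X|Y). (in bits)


H(Pe) = -Pe*log2(Pe) - (1-Pe)*log2(1-Pe) = -0.111*log2(0.111) - 0.889*log2(0.889) = 0.352022 + 0.150903 = 0.5029. Pe*log2(M-1) = 0.111*log2(41) = 0.594688. Bound = H(Pe) + Pe*log2(M-1) = 0.352022 + 0.150903 + 0.594688 = 1.0976

1.0976 bits


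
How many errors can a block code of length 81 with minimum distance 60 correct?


Correction capability = floor((d-1)/2) = floor((60-1)/2) = 29

29 errors


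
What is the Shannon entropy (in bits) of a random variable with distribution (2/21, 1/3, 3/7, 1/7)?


H = -sum(p_i * log2(p_i)). Terms: -(2/21)*log2(2/21) = 0.323078; -(1/3)*log2(1/3) = 0.528321; -(3/7)*log2(3/7) = 0.523882; -(1/7)*log2(1/7) = 0.401051. H = 0.323078 + 0.528321 + 0.523882 + 0.401051 = 1.7763

1.7763 bits


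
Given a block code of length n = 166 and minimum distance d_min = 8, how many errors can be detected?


Detection capability = d_min - 1 = 8 - 1 = 7

7 errors


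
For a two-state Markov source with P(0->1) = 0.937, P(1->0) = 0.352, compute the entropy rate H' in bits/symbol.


Stationary distribution: pi_0 = p10/(p01+p10) = 0.2731, pi_1 = 0.7269. Entropy rate H' = pi_0*H(p01) + pi_1*H(p10) = 0.2731*0.3392 + 0.7269*0.9358 = 0.7729

0.7729 bits/symbol


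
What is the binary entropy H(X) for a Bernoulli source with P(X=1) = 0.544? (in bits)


H = -p*log2(p) - (1-p)*log2(1-p). -0.544*log2(0.544) = 0.477807; -0.456*log2(0.456) = 0.516600. H = 0.477807 + 0.516600 = 0.9944

0.9944 bits


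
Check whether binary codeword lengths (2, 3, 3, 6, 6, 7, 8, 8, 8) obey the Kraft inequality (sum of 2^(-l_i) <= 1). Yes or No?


Kraft sum = sum(2^(-l_i)) = 0.5508, need <= 1. Result: satisfied (a binary prefix-free code with these lengths exists)

Yes


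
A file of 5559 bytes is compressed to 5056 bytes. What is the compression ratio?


Ratio = original / compressed = 5559 / 5056 = 1.0995

1.0995


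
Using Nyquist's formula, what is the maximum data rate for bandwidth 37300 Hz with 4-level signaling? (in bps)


Rate = 2 * B * log2(M) = 2 * 37300 * 2.0 = 149200.0

149200.0 bps


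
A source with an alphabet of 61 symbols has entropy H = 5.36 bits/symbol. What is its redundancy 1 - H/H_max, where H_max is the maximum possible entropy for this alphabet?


H_max = log2(K) = log2(61) = 5.9307 bits/symbol. Redundancy = 1 - H/H_max = 1 - 5.36/5.9307 = 1 - 0.9038 = 0.0962

0.0962


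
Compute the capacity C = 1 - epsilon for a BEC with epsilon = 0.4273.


C = 1 - epsilon = 1 - 0.4273 = 0.5727

0.5727 bits


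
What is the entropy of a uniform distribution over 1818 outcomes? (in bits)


H = log2(n) = log2(1818) = 10.8281

10.8281 bits


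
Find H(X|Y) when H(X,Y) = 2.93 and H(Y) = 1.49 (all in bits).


H(X|Y) = H(X,Y) - H(Y) = 2.93 - 1.49 = 1.44

1.44 bits


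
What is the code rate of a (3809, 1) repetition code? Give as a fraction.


Rate = k/n = 1/3809

1/3809


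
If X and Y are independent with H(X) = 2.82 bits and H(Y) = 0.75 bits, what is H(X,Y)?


For independent variables, H(X,Y) = H(X) + H(Y) = 2.82 + 0.75 = 3.57

3.57 bits


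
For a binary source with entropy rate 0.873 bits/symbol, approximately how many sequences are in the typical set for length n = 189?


log2|A_typical| = nH = 189 * 0.873 = 164.997, so |A_typical| ~ 2^164.997 = 4.667e+49

4.667e+49


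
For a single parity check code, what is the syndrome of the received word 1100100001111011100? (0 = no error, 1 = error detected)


Syndrome = XOR of all bits = 1 XOR 1 XOR 0 XOR 0 XOR 1 XOR 0 XOR 0 XOR 0 XOR 0 XOR 1 XOR 1 XOR 1 XOR 1 XOR 0 XOR 1 XOR 1 XOR 1 XOR 0 XOR 0 = 0

0


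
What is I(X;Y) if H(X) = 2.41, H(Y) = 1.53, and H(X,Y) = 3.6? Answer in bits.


I(X;Y) = H(X) + H(Y) - H(X,Y) = 2.41 + 1.53 - 3.6 = 0.34

0.34 bits


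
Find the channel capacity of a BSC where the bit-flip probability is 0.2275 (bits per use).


H(p) = -p*log2(p) - (1-p)*log2(1-p) = -0.2275*log2(0.2275) - 0.7725*log2(0.7725) = 0.485954 + 0.287674 = 0.7736. C = 1 - H(p) = 1 - 0.7736 = 0.2264

0.2264 bits


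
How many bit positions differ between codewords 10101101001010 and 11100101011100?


Count differing positions: . ^ . . ^ . . . . ^ . ^ ^ . = 5 differences

5


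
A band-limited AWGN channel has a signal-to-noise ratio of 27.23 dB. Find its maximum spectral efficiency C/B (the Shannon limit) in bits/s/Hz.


SNR_linear = 10^(27.23/10) = 528.4453; C/B = log2(1 + SNR_linear) = log2(1 + 528.4453) = 9.0483

9.0483 bits/s/Hz


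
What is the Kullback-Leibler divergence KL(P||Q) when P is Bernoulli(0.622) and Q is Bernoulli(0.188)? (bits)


KL = p*log2(p/q) + (1-p)*log2((1-p)/(1-q)) = 0.622*log2(0.622/0.188) + 0.378*log2(0.378/0.812) = 0.6567

0.6567 bits


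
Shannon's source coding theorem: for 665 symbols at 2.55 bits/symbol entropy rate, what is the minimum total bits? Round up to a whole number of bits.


Minimum bits >= n * H = 665 * 2.55 = 1695.75, rounded up to a whole number of bits = 1696

1696 bits


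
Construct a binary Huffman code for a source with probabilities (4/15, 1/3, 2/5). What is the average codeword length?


Huffman construction (repeatedly merge the two least-probable nodes; each merge adds 1 bit to every symbol beneath it): 4/15 + 1/3 = 3/5; 2/5 + 3/5 = 1. Resulting codeword lengths (in the order the probabilities were given): (2, 2, 1). L_avg = sum(p_i * l_i) = 4/15*2 + 1/3*2 + 2/5*1 = 8/5 = 1.6

1.6 bits


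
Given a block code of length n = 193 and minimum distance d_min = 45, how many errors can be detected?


Detection capability = d_min - 1 = 45 - 1 = 44

44 errors


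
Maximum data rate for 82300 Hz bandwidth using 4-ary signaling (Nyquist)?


Rate = 2 * B * log2(M) = 2 * 82300 * 2.0 = 329200.0

329200.0 bps


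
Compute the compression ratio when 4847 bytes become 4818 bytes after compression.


Ratio = original / compressed = 4847 / 4818 = 1.006

1.006


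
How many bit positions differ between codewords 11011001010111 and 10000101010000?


Count differing positions: . ^ . ^ ^ ^ . . . . . ^ ^ ^ = 7 differences

7


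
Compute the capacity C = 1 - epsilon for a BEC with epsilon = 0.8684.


C = 1 - epsilon = 1 - 0.8684 = 0.1316

0.1316 bits


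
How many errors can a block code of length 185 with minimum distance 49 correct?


Correction capability = floor((d-1)/2) = floor((49-1)/2) = 24

24 errors


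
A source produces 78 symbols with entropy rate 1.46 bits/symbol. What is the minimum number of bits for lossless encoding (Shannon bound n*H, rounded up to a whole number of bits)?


Minimum bits >= n * H = 78 * 1.46 = 113.88, rounded up to a whole number of bits = 114

114 bits


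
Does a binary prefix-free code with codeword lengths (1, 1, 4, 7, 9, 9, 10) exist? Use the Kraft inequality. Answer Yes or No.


Kraft sum = sum(2^(-l_i)) = 1.0752, need <= 1. Result: violated (a binary prefix-free code with these lengths cannot exist)

No


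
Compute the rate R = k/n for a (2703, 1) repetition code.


Rate = k/n = 1/2703

1/2703


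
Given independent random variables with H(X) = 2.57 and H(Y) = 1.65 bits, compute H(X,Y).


For independent variables, H(X,Y) = H(X) + H(Y) = 2.57 + 1.65 = 4.22

4.22 bits


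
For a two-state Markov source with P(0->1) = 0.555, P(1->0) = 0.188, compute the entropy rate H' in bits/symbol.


Stationary distribution: pi_0 = p10/(p01+p10) = 0.253, pi_1 = 0.747. Entropy rate H' = pi_0*H(p01) + pi_1*H(p10) = 0.253*0.9913 + 0.747*0.6973 = 0.7717

0.7717 bits/symbol


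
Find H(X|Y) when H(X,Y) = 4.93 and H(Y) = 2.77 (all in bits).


H(X|Y) = H(X,Y) - H(Y) = 4.93 - 2.77 = 2.16

2.16 bits


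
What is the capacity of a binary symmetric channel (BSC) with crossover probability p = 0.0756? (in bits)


H(p) = -p*log2(p) - (1-p)*log2(1-p) = -0.0756*log2(0.0756) - 0.9244*log2(0.9244) = 0.281646 + 0.104837 = 0.3865. C = 1 - H(p) = 1 - 0.3865 = 0.6135

0.6135 bits


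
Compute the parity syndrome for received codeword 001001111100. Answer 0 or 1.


Syndrome = XOR of all bits = 0 XOR 0 XOR 1 XOR 0 XOR 0 XOR 1 XOR 1 XOR 1 XOR 1 XOR 1 XOR 0 XOR 0 = 0

0


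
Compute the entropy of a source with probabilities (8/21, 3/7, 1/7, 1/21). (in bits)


H = -sum(p_i * log2(p_i)). Terms: -(8/21)*log2(8/21) = 0.530407; -(3/7)*log2(3/7) = 0.523882; -(1/7)*log2(1/7) = 0.401051; -(1/21)*log2(1/21) = 0.209158. H = 0.530407 + 0.523882 + 0.401051 + 0.209158 = 1.6645

1.6645 bits


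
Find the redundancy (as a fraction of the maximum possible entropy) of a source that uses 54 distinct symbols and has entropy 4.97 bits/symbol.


H_max = log2(K) = log2(54) = 5.7549 bits/symbol. Redundancy = 1 - H/H_max = 1 - 4.97/5.7549 = 1 - 0.8636 = 0.1364

0.1364


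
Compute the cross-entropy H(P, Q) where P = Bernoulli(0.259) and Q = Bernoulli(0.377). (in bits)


H(P,Q) = -p*log2(q) - (1-p)*log2(1-q). -0.259*log2(0.377) = 0.364507; -0.741*log2(0.623) = 0.505878. H(P,Q) = 0.364507 + 0.505878 = 0.8704

0.8704 bits


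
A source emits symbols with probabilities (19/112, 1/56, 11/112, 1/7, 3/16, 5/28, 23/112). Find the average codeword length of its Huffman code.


Huffman construction (repeatedly merge the two least-probable nodes; each merge adds 1 bit to every symbol beneath it): 1/56 + 11/112 = 13/112; 13/112 + 1/7 = 29/112; 19/112 + 5/28 = 39/112; 3/16 + 23/112 = 11/28; 29/112 + 39/112 = 17/28; 11/28 + 17/28 = 1. Resulting codeword lengths (in the order the probabilities were given): (3, 4, 4, 3, 2, 3, 2). L_avg = sum(p_i * l_i) = 19/112*3 + 1/56*4 + 11/112*4 + 1/7*3 + 3/16*2 + 5/28*3 + 23/112*2 = 305/112 = 2.7232

2.7232 bits


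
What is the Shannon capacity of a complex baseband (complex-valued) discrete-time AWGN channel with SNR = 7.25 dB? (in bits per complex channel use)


SNR_linear = 10^(7.25/10) = 5.3088; C = log2(1 + SNR_linear) = log2(1 + 5.3088) = 2.6574

2.6574 bits/channel use


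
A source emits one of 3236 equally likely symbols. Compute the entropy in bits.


H = log2(n) = log2(3236) = 11.66

11.66 bits


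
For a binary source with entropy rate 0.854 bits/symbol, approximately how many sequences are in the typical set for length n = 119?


log2|A_typical| = nH = 119 * 0.854 = 101.626, so |A_typical| ~ 2^101.626 = 3.913e+30

3.913e+30


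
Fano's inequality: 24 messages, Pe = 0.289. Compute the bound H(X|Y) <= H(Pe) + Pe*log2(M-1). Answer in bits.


H(Pe) = -Pe*log2(Pe) - (1-Pe)*log2(1-Pe) = -0.289*log2(0.289) - 0.711*log2(0.711) = 0.517558 + 0.349868 = 0.8674. Pe*log2(M-1) = 0.289*log2(23) = 1.307309. Bound = H(Pe) + Pe*log2(M-1) = 0.517558 + 0.349868 + 1.307309 = 2.1747

2.1747 bits


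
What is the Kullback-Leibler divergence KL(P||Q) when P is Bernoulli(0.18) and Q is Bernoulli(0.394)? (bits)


KL = p*log2(p/q) + (1-p)*log2((1-p)/(1-q)) = 0.18*log2(0.18/0.394) + 0.82*log2(0.82/0.606) = 0.1543

0.1543 bits


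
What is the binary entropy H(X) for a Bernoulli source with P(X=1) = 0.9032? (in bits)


H = -p*log2(p) - (1-p)*log2(1-p). -0.9032*log2(0.9032) = 0.132664; -0.0968*log2(0.0968) = 0.326105. H = 0.132664 + 0.326105 = 0.4588

0.4588 bits


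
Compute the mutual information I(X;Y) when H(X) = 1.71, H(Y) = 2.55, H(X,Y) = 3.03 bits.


I(X;Y) = H(X) + H(Y) - H(X,Y) = 1.71 + 2.55 - 3.03 = 1.23

1.23 bits


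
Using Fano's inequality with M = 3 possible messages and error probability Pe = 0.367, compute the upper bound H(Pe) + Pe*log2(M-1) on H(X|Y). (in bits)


H(Pe) = -Pe*log2(Pe) - (1-Pe)*log2(1-Pe) = -0.367*log2(0.367) - 0.633*log2(0.633) = 0.530736 + 0.417604 = 0.9483. Pe*log2(M-1) = 0.367*log2(2) = 0.367000. Bound = H(Pe) + Pe*log2(M-1) = 0.530736 + 0.417604 + 0.367000 = 1.3153

1.3153 bits


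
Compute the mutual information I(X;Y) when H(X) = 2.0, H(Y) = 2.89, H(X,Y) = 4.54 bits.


I(X;Y) = H(X) + H(Y) - H(X,Y) = 2.0 + 2.89 - 4.54 = 0.35

0.35 bits


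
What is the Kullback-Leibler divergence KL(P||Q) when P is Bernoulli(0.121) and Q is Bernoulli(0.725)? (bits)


KL = p*log2(p/q) + (1-p)*log2((1-p)/(1-q)) = 0.121*log2(0.121/0.725) + 0.879*log2(0.879/0.275) = 1.161

1.161 bits


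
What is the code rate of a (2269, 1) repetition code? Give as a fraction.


Rate = k/n = 1/2269

1/2269


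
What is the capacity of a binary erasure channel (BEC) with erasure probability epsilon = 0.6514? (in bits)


C = 1 - epsilon = 1 - 0.6514 = 0.3486

0.3486 bits


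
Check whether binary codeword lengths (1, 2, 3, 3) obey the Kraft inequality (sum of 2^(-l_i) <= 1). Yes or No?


Kraft sum = sum(2^(-l_i)) = 1.0, need <= 1. Result: satisfied (a binary prefix-free code with these lengths exists)

Yes


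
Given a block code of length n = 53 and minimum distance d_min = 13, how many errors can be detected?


Detection capability = d_min - 1 = 13 - 1 = 12

12 errors


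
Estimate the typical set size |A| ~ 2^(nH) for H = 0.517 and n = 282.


log2|A_typical| = nH = 282 * 0.517 = 145.794, so |A_typical| ~ 2^145.794 = 7.733e+43

7.733e+43


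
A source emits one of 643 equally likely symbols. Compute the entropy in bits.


H = log2(n) = log2(643) = 9.3287

9.3287 bits


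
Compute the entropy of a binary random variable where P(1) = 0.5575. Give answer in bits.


H = -p*log2(p) - (1-p)*log2(1-p). -0.5575*log2(0.5575) = 0.469948; -0.4425*log2(0.4425) = 0.520491. H = 0.469948 + 0.520491 = 0.9904

0.9904 bits


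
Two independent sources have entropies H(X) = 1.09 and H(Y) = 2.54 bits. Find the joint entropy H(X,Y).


For independent variables, H(X,Y) = H(X) + H(Y) = 1.09 + 2.54 = 3.63

3.63 bits


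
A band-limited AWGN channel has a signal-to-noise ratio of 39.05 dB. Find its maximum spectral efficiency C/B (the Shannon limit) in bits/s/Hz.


SNR_linear = 10^(39.05/10) = 8035.2612; C/B = log2(1 + SNR_linear) = log2(1 + 8035.2612) = 12.9723

12.9723 bits/s/Hz


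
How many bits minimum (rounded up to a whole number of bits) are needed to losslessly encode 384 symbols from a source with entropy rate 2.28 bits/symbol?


Minimum bits >= n * H = 384 * 2.28 = 875.52, rounded up to a whole number of bits = 876

876 bits


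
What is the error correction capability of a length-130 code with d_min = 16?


Correction capability = floor((d-1)/2) = floor((16-1)/2) = 7

7 errors


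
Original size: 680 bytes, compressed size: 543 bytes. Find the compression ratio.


Ratio = original / compressed = 680 / 543 = 1.2523

1.2523


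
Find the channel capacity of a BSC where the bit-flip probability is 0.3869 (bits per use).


H(p) = -p*log2(p) - (1-p)*log2(1-p) = -0.3869*log2(0.3869) - 0.6131*log2(0.6131) = 0.530040 + 0.432729 = 0.9628. C = 1 - H(p) = 1 - 0.9628 = 0.0372

0.0372 bits


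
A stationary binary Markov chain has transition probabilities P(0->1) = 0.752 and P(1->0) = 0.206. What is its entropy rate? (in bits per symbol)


Stationary distribution: pi_0 = p10/(p01+p10) = 0.215, pi_1 = 0.785. Entropy rate H' = pi_0*H(p01) + pi_1*H(p10) = 0.215*0.8081 + 0.785*0.7338 = 0.7497

0.7497 bits/symbol


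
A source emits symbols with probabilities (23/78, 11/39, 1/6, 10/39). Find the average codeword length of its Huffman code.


Huffman construction (repeatedly merge the two least-probable nodes; each merge adds 1 bit to every symbol beneath it): 1/6 + 10/39 = 11/26; 11/39 + 23/78 = 15/26; 11/26 + 15/26 = 1. Resulting codeword lengths (in the order the probabilities were given): (2, 2, 2, 2). L_avg = sum(p_i * l_i) = 23/78*2 + 11/39*2 + 1/6*2 + 10/39*2 = 2

2.0 bits


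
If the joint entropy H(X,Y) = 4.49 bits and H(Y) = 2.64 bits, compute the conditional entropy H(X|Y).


H(X|Y) = H(X,Y) - H(Y) = 4.49 - 2.64 = 1.85

1.85 bits


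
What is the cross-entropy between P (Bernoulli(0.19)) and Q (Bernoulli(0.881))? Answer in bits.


H(P,Q) = -p*log2(q) - (1-p)*log2(1-q). -0.19*log2(0.881) = 0.034729; -0.81*log2(0.119) = 2.487483. H(P,Q) = 0.034729 + 2.487483 = 2.5222

2.5222 bits


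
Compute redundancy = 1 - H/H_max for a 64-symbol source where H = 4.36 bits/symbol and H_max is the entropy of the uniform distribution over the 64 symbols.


H_max = log2(K) = log2(64) = 6.0 bits/symbol. Redundancy = 1 - H/H_max = 1 - 4.36/6.0 = 1 - 0.7267 = 0.2733

0.2733


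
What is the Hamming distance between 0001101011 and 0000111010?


Count differing positions: . . . ^ . ^ . . . ^ = 3 differences

3


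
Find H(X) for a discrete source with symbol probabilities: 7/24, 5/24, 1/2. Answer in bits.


H = -sum(p_i * log2(p_i)). Terms: -(7/24)*log2(7/24) = 0.518469; -(5/24)*log2(5/24) = 0.471466; -(1/2)*log2(1/2) = 0.500000. H = 0.518469 + 0.471466 + 0.500000 = 1.4899

1.4899 bits


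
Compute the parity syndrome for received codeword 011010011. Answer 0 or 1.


Syndrome = XOR of all bits = 0 XOR 1 XOR 1 XOR 0 XOR 1 XOR 0 XOR 0 XOR 1 XOR 1 = 1

1


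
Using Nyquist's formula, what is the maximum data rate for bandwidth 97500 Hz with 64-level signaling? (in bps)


Rate = 2 * B * log2(M) = 2 * 97500 * 6.0 = 1170000.0

1170000.0 bps


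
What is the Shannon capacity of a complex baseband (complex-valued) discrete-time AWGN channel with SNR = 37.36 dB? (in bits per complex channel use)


SNR_linear = 10^(37.36/10) = 5445.0265; C = log2(1 + SNR_linear) = log2(1 + 5445.0265) = 12.411

12.411 bits/channel use


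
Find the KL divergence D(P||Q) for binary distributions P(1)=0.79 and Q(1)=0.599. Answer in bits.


KL = p*log2(p/q) + (1-p)*log2((1-p)/(1-q)) = 0.79*log2(0.79/0.599) + 0.21*log2(0.21/0.401) = 0.1195

0.1195 bits


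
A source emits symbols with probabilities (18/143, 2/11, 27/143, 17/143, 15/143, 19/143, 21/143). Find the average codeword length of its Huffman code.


Huffman construction (repeatedly merge the two least-probable nodes; each merge adds 1 bit to every symbol beneath it): 15/143 + 17/143 = 32/143; 18/143 + 19/143 = 37/143; 21/143 + 2/11 = 47/143; 27/143 + 32/143 = 59/143; 37/143 + 47/143 = 84/143; 59/143 + 84/143 = 1. Resulting codeword lengths (in the order the probabilities were given): (3, 3, 2, 3, 3, 3, 3). L_avg = sum(p_i * l_i) = 18/143*3 + 2/11*3 + 27/143*2 + 17/143*3 + 15/143*3 + 19/143*3 + 21/143*3 = 402/143 = 2.8112

2.8112 bits


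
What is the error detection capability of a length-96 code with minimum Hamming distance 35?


Detection capability = d_min - 1 = 35 - 1 = 34

34 errors


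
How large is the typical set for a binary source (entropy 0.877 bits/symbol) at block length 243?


log2|A_typical| = nH = 243 * 0.877 = 213.111, so |A_typical| ~ 2^213.111 = 1.422e+64

1.422e+64


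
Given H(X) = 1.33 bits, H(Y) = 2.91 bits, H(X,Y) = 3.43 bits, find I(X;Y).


I(X;Y) = H(X) + H(Y) - H(X,Y) = 1.33 + 2.91 - 3.43 = 0.81

0.81 bits


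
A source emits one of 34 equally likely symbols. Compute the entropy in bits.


H = log2(n) = log2(34) = 5.0875

5.0875 bits


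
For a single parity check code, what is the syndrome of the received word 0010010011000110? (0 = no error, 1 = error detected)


Syndrome = XOR of all bits = 0 XOR 0 XOR 1 XOR 0 XOR 0 XOR 1 XOR 0 XOR 0 XOR 1 XOR 1 XOR 0 XOR 0 XOR 0 XOR 1 XOR 1 XOR 0 = 0

0


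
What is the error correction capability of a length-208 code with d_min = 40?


Correction capability = floor((d-1)/2) = floor((40-1)/2) = 19

19 errors


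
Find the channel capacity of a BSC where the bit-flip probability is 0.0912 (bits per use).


H(p) = -p*log2(p) - (1-p)*log2(1-p) = -0.0912*log2(0.0912) - 0.9088*log2(0.9088) = 0.315080 + 0.125383 = 0.4405. C = 1 - H(p) = 1 - 0.4405 = 0.5595

0.5595 bits


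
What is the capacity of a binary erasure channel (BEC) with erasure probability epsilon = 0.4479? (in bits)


C = 1 - epsilon = 1 - 0.4479 = 0.5521

0.5521 bits


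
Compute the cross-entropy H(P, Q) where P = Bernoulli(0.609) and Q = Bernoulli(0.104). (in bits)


H(P,Q) = -p*log2(q) - (1-p)*log2(1-q). -0.609*log2(0.104) = 1.988595; -0.391*log2(0.896) = 0.061946. H(P,Q) = 1.988595 + 0.061946 = 2.0505

2.0505 bits


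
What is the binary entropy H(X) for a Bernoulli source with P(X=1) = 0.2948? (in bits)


H = -p*log2(p) - (1-p)*log2(1-p). -0.2948*log2(0.2948) = 0.519494; -0.7052*log2(0.7052) = 0.355347. H = 0.519494 + 0.355347 = 0.8748

0.8748 bits


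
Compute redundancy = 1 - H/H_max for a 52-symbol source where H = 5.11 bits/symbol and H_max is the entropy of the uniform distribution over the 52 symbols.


H_max = log2(K) = log2(52) = 5.7004 bits/symbol. Redundancy = 1 - H/H_max = 1 - 5.11/5.7004 = 1 - 0.8964 = 0.1036

0.1036


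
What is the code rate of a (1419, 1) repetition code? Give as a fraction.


Rate = k/n = 1/1419

1/1419


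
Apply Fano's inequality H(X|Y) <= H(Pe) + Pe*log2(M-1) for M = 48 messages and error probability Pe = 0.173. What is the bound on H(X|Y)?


H(Pe) = -Pe*log2(Pe) - (1-Pe)*log2(1-Pe) = -0.173*log2(0.173) - 0.827*log2(0.827) = 0.437890 + 0.226632 = 0.6645. Pe*log2(M-1) = 0.173*log2(47) = 0.960944. Bound = H(Pe) + Pe*log2(M-1) = 0.437890 + 0.226632 + 0.960944 = 1.6255

1.6255 bits


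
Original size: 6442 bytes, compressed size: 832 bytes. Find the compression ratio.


Ratio = original / compressed = 6442 / 832 = 7.7428

7.7428


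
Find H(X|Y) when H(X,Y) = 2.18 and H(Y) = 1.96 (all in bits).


H(X|Y) = H(X,Y) - H(Y) = 2.18 - 1.96 = 0.22

0.22 bits


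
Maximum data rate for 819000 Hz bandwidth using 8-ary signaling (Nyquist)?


Rate = 2 * B * log2(M) = 2 * 819000 * 3.0 = 4914000.0

4914000.0 bps


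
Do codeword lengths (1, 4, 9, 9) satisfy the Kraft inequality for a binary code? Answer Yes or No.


Kraft sum = sum(2^(-l_i)) = 0.5664, need <= 1. Result: satisfied (a binary prefix-free code with these lengths exists)

Yes


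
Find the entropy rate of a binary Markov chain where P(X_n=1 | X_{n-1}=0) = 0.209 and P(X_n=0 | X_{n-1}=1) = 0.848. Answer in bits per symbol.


Stationary distribution: pi_0 = p10/(p01+p10) = 0.8023, pi_1 = 0.1977. Entropy rate H' = pi_0*H(p01) + pi_1*H(p10) = 0.8023*0.7396 + 0.1977*0.6148 = 0.7149

0.7149 bits/symbol


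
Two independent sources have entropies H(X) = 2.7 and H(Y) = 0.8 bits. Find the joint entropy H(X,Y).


For independent variables, H(X,Y) = H(X) + H(Y) = 2.7 + 0.8 = 3.5

3.5 bits


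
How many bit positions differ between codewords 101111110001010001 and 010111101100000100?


Count differing positions: ^ ^ ^ . . . . ^ ^ ^ . ^ . ^ . ^ . ^ = 10 differences

10


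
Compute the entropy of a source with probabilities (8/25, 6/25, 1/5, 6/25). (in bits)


H = -sum(p_i * log2(p_i)). Terms: -(8/25)*log2(8/25) = 0.526034; -(6/25)*log2(6/25) = 0.494134; -(1/5)*log2(1/5) = 0.464386; -(6/25)*log2(6/25) = 0.494134. H = 0.526034 + 0.494134 + 0.464386 + 0.494134 = 1.9787

1.9787 bits


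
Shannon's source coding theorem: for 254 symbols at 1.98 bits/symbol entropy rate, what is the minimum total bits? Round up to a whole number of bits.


Minimum bits >= n * H = 254 * 1.98 = 502.92, rounded up to a whole number of bits = 503

503 bits


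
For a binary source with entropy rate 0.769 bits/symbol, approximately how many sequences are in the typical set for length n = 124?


log2|A_typical| = nH = 124 * 0.769 = 95.356, so |A_typical| ~ 2^95.356 = 5.070e+28

5.070e+28


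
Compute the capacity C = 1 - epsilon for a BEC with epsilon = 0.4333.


C = 1 - epsilon = 1 - 0.4333 = 0.5667

0.5667 bits


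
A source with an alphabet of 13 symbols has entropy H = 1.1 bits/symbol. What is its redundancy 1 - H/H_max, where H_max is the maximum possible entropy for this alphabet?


H_max = log2(K) = log2(13) = 3.7004 bits/symbol. Redundancy = 1 - H/H_max = 1 - 1.1/3.7004 = 1 - 0.2973 = 0.7027

0.7027


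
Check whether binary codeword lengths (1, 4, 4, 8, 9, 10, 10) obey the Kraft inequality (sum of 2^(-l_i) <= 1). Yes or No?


Kraft sum = sum(2^(-l_i)) = 0.6328, need <= 1. Result: satisfied (a binary prefix-free code with these lengths exists)

Yes


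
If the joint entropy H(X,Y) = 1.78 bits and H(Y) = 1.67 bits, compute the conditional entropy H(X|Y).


H(X|Y) = H(X,Y) - H(Y) = 1.78 - 1.67 = 0.11

0.11 bits


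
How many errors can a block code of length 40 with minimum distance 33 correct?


Correction capability = floor((d-1)/2) = floor((33-1)/2) = 16

16 errors


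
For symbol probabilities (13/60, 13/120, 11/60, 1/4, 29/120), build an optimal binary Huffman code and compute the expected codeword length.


Huffman construction (repeatedly merge the two least-probable nodes; each merge adds 1 bit to every symbol beneath it): 13/120 + 11/60 = 7/24; 13/60 + 29/120 = 11/24; 1/4 + 7/24 = 13/24; 11/24 + 13/24 = 1. Resulting codeword lengths (in the order the probabilities were given): (2, 3, 3, 2, 2). L_avg = sum(p_i * l_i) = 13/60*2 + 13/120*3 + 11/60*3 + 1/4*2 + 29/120*2 = 55/24 = 2.2917

2.2917 bits


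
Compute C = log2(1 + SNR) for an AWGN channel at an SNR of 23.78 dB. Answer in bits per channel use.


SNR_linear = 10^(23.78/10) = 238.7811; C = log2(1 + SNR_linear) = log2(1 + 238.7811) = 7.9056

7.9056 bits/channel use


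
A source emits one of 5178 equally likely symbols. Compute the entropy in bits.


H = log2(n) = log2(5178) = 12.3382

12.3382 bits


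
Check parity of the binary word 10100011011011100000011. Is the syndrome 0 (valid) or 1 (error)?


Syndrome = XOR of all bits = 1 XOR 0 XOR 1 XOR 0 XOR 0 XOR 0 XOR 1 XOR 1 XOR 0 XOR 1 XOR 1 XOR 0 XOR 1 XOR 1 XOR 1 XOR 0 XOR 0 XOR 0 XOR 0 XOR 0 XOR 0 XOR 1 XOR 1 = 1

1


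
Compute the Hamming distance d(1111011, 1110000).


Count differing positions: . . . ^ . ^ ^ = 3 differences

3


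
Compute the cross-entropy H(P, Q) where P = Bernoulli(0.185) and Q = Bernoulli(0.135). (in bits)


H(P,Q) = -p*log2(q) - (1-p)*log2(1-q). -0.185*log2(0.135) = 0.534459; -0.815*log2(0.865) = 0.170521. H(P,Q) = 0.534459 + 0.170521 = 0.705

0.705 bits


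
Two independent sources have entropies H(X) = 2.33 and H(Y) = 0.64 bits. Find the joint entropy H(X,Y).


For independent variables, H(X,Y) = H(X) + H(Y) = 2.33 + 0.64 = 2.97

2.97 bits


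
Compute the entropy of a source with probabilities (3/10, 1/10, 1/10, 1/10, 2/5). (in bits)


H = -sum(p_i * log2(p_i)). Terms: -(3/10)*log2(3/10) = 0.521090; -(1/10)*log2(1/10) = 0.332193; -(1/10)*log2(1/10) = 0.332193; -(1/10)*log2(1/10) = 0.332193; -(2/5)*log2(2/5) = 0.528771. H = 0.521090 + 0.332193 + 0.332193 + 0.332193 + 0.528771 = 2.0464

2.0464 bits


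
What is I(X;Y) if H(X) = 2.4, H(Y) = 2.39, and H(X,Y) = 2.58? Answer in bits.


I(X;Y) = H(X) + H(Y) - H(X,Y) = 2.4 + 2.39 - 2.58 = 2.21

2.21 bits


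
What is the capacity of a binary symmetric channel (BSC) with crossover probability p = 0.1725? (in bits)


H(p) = -p*log2(p) - (1-p)*log2(1-p) = -0.1725*log2(0.1725) - 0.8275*log2(0.8275) = 0.437345 + 0.226047 = 0.6634. C = 1 - H(p) = 1 - 0.6634 = 0.3366

0.3366 bits


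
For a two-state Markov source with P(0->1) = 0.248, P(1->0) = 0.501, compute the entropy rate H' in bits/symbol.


Stationary distribution: pi_0 = p10/(p01+p10) = 0.6689, pi_1 = 0.3311. Entropy rate H' = pi_0*H(p01) + pi_1*H(p10) = 0.6689*0.8081 + 0.3311*1.0 = 0.8716

0.8716 bits/symbol


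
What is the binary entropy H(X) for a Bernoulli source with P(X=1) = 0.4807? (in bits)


H = -p*log2(p) - (1-p)*log2(1-p). -0.4807*log2(0.4807) = 0.508000; -0.5193*log2(0.5193) = 0.490925. H = 0.508000 + 0.490925 = 0.9989

0.9989 bits


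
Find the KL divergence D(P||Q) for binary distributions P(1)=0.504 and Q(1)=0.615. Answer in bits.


KL = p*log2(p/q) + (1-p)*log2((1-p)/(1-q)) = 0.504*log2(0.504/0.615) + 0.496*log2(0.496/0.385) = 0.0365

0.0365 bits


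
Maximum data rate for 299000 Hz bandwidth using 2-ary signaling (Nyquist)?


Rate = 2 * B * log2(M) = 2 * 299000 * 1.0 = 598000.0

598000.0 bps


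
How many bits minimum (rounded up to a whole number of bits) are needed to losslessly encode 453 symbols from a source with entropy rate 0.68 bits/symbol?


Minimum bits >= n * H = 453 * 0.68 = 308.04, rounded up to a whole number of bits = 309

309 bits


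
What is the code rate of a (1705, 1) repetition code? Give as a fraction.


Rate = k/n = 1/1705

1/1705


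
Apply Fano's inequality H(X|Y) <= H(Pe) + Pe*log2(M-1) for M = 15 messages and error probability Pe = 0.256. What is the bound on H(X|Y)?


H(Pe) = -Pe*log2(Pe) - (1-Pe)*log2(1-Pe) = -0.256*log2(0.256) - 0.744*log2(0.744) = 0.503241 + 0.317409 = 0.8207. Pe*log2(M-1) = 0.256*log2(14) = 0.974683. Bound = H(Pe) + Pe*log2(M-1) = 0.503241 + 0.317409 + 0.974683 = 1.7953

1.7953 bits


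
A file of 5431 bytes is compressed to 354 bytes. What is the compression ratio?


Ratio = original / compressed = 5431 / 354 = 15.3418

15.3418


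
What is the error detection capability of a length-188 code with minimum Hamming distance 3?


Detection capability = d_min - 1 = 3 - 1 = 2

2 errors


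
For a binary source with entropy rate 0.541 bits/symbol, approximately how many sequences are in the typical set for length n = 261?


log2|A_typical| = nH = 261 * 0.541 = 141.201, so |A_typical| ~ 2^141.201 = 3.204e+42

3.204e+42


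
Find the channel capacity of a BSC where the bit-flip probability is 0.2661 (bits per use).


H(p) = -p*log2(p) - (1-p)*log2(1-p) = -0.2661*log2(0.2661) - 0.7339*log2(0.7339) = 0.508240 + 0.327572 = 0.8358. C = 1 - H(p) = 1 - 0.8358 = 0.1642

0.1642 bits


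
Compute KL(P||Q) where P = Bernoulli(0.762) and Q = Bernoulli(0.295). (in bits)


KL = p*log2(p/q) + (1-p)*log2((1-p)/(1-q)) = 0.762*log2(0.762/0.295) + 0.238*log2(0.238/0.705) = 0.6704

0.6704 bits


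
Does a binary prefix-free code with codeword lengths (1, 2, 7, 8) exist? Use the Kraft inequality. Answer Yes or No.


Kraft sum = sum(2^(-l_i)) = 0.7617, need <= 1. Result: satisfied (a binary prefix-free code with these lengths exists)

Yes


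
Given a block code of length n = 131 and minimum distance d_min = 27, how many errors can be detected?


Detection capability = d_min - 1 = 27 - 1 = 26

26 errors


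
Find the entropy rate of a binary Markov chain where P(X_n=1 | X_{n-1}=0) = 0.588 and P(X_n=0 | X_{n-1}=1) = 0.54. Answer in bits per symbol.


Stationary distribution: pi_0 = p10/(p01+p10) = 0.4787, pi_1 = 0.5213. Entropy rate H' = pi_0*H(p01) + pi_1*H(p10) = 0.4787*0.9775 + 0.5213*0.9954 = 0.9868

0.9868 bits/symbol


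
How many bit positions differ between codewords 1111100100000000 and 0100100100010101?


Count differing positions: ^ . ^ ^ . . . . . . . ^ . ^ . ^ = 6 differences

6


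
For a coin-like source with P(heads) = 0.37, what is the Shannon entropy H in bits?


H = -p*log2(p) - (1-p)*log2(1-p). -0.37*log2(0.37) = 0.530729; -0.63*log2(0.63) = 0.419943. H = 0.530729 + 0.419943 = 0.9507

0.9507 bits


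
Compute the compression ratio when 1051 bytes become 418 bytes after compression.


Ratio = original / compressed = 1051 / 418 = 2.5144

2.5144


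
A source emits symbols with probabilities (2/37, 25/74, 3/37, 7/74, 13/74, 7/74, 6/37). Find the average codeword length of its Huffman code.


Huffman construction (repeatedly merge the two least-probable nodes; each merge adds 1 bit to every symbol beneath it): 2/37 + 3/37 = 5/37; 7/74 + 7/74 = 7/37; 5/37 + 6/37 = 11/37; 13/74 + 7/37 = 27/74; 11/37 + 25/74 = 47/74; 27/74 + 47/74 = 1. Resulting codeword lengths (in the order the probabilities were given): (4, 2, 4, 3, 2, 3, 3). L_avg = sum(p_i * l_i) = 2/37*4 + 25/74*2 + 3/37*4 + 7/74*3 + 13/74*2 + 7/74*3 + 6/37*3 = 97/37 = 2.6216

2.6216 bits


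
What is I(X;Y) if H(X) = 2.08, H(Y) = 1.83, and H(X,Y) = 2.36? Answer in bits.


I(X;Y) = H(X) + H(Y) - H(X,Y) = 2.08 + 1.83 - 2.36 = 1.55

1.55 bits


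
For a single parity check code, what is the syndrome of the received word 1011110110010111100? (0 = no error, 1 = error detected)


Syndrome = XOR of all bits = 1 XOR 0 XOR 1 XOR 1 XOR 1 XOR 1 XOR 0 XOR 1 XOR 1 XOR 0 XOR 0 XOR 1 XOR 0 XOR 1 XOR 1 XOR 1 XOR 1 XOR 0 XOR 0 = 0

0


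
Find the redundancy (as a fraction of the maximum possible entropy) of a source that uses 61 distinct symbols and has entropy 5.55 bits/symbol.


H_max = log2(K) = log2(61) = 5.9307 bits/symbol. Redundancy = 1 - H/H_max = 1 - 5.55/5.9307 = 1 - 0.9358 = 0.0642

0.0642


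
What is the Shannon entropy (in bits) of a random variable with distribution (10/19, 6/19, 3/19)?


H = -sum(p_i * log2(p_i)). Terms: -(10/19)*log2(10/19) = 0.487368; -(6/19)*log2(6/19) = 0.525147; -(3/19)*log2(3/19) = 0.420468. H = 0.487368 + 0.525147 + 0.420468 = 1.433

1.433 bits


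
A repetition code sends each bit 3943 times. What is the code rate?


Rate = k/n = 1/3943

1/3943


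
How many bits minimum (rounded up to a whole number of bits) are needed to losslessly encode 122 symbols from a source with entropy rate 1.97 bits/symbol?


Minimum bits >= n * H = 122 * 1.97 = 240.34, rounded up to a whole number of bits = 241

241 bits


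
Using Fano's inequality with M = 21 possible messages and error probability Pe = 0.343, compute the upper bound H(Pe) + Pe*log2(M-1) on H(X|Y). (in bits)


H(Pe) = -Pe*log2(Pe) - (1-Pe)*log2(1-Pe) = -0.343*log2(0.343) - 0.657*log2(0.657) = 0.529496 + 0.398165 = 0.9277. Pe*log2(M-1) = 0.343*log2(20) = 1.482421. Bound = H(Pe) + Pe*log2(M-1) = 0.529496 + 0.398165 + 1.482421 = 2.4101

2.4101 bits


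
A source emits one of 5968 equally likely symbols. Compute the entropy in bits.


H = log2(n) = log2(5968) = 12.543

12.543 bits


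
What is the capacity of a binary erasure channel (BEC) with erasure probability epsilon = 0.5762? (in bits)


C = 1 - epsilon = 1 - 0.5762 = 0.4238

0.4238 bits


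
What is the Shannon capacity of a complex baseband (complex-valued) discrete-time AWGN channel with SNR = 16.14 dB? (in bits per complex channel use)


SNR_linear = 10^(16.14/10) = 41.115; C = log2(1 + SNR_linear) = log2(1 + 41.115) = 5.3963

5.3963 bits/channel use


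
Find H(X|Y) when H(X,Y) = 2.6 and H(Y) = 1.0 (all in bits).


H(X|Y) = H(X,Y) - H(Y) = 2.6 - 1.0 = 1.6

1.6 bits


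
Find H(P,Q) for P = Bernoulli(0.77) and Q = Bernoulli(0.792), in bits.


H(P,Q) = -p*log2(q) - (1-p)*log2(1-q). -0.77*log2(0.792) = 0.259049; -0.23*log2(0.208) = 0.521029. H(P,Q) = 0.259049 + 0.521029 = 0.7801

0.7801 bits


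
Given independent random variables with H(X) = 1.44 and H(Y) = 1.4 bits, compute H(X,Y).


For independent variables, H(X,Y) = H(X) + H(Y) = 1.44 + 1.4 = 2.84

2.84 bits


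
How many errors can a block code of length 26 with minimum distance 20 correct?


Correction capability = floor((d-1)/2) = floor((20-1)/2) = 9

9 errors


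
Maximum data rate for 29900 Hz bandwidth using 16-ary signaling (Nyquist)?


Rate = 2 * B * log2(M) = 2 * 29900 * 4.0 = 239200.0

239200.0 bps


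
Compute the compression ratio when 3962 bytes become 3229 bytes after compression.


Ratio = original / compressed = 3962 / 3229 = 1.227

1.227


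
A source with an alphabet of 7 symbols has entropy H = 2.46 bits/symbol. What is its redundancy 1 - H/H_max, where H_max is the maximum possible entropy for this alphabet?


H_max = log2(K) = log2(7) = 2.8074 bits/symbol. Redundancy = 1 - H/H_max = 1 - 2.46/2.8074 = 1 - 0.8763 = 0.1237

0.1237


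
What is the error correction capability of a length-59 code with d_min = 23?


Correction capability = floor((d-1)/2) = floor((23-1)/2) = 11

11 errors


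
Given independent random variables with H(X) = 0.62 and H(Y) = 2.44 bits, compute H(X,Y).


For independent variables, H(X,Y) = H(X) + H(Y) = 0.62 + 2.44 = 3.06

3.06 bits


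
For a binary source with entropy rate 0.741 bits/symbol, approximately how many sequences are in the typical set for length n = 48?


log2|A_typical| = nH = 48 * 0.741 = 35.568, so |A_typical| ~ 2^35.568 = 5.094e+10

5.094e+10


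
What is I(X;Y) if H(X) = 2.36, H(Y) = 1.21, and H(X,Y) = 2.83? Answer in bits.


I(X;Y) = H(X) + H(Y) - H(X,Y) = 2.36 + 1.21 - 2.83 = 0.74

0.74 bits


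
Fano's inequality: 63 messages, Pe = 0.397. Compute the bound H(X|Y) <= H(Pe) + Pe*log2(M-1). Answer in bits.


H(Pe) = -Pe*log2(Pe) - (1-Pe)*log2(1-Pe) = -0.397*log2(0.397) - 0.603*log2(0.603) = 0.529117 + 0.440051 = 0.9692. Pe*log2(M-1) = 0.397*log2(62) = 2.363816. Bound = H(Pe) + Pe*log2(M-1) = 0.529117 + 0.440051 + 2.363816 = 3.333

3.333 bits


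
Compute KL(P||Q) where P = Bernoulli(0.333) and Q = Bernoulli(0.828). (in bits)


KL = p*log2(p/q) + (1-p)*log2((1-p)/(1-q)) = 0.333*log2(0.333/0.828) + 0.667*log2(0.667/0.172) = 0.8666

0.8666 bits
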